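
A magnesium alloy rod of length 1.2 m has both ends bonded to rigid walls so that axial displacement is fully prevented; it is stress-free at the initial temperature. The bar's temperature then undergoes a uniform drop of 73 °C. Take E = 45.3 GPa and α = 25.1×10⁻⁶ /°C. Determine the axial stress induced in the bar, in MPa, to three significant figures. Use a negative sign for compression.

83.0 MPa

Free thermal expansion αLΔT = 25.1e-6 · 1200 · -73 = -2.199 mm.
The walls impose strain ε = −(-2.199)/1200 = 1.8323e-03; σ = Eε = 45300 · 1.8323e-03 = 83 MPa.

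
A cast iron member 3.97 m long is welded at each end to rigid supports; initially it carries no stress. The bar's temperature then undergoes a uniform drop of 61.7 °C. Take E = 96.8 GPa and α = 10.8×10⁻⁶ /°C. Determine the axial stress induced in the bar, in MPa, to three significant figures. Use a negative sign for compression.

64.5 MPa

Free thermal expansion αLΔT = 10.8e-6 · 3970 · -61.7 = -2.645 mm.
The walls impose strain ε = −(-2.645)/3970 = 6.6636e-04; σ = Eε = 96800 · 6.6636e-04 = 64.5 MPa.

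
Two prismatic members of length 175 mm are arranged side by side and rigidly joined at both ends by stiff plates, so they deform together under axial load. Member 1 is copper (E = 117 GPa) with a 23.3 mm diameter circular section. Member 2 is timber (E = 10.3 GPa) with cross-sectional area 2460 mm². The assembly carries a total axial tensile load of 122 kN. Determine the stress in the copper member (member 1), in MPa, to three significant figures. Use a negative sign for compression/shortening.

190 MPa

A_1 = 426.4 mm².
Equal strain + equilibrium ⇒ each member carries load in proportion to AE: A₁E₁ = 49890000 N, A₂E₂ = 25340000 N, ΣAE = 75230000 N.
σ₁ = P·E₁/ΣAE = 122000·117000/75230000 = 189.8 MPa.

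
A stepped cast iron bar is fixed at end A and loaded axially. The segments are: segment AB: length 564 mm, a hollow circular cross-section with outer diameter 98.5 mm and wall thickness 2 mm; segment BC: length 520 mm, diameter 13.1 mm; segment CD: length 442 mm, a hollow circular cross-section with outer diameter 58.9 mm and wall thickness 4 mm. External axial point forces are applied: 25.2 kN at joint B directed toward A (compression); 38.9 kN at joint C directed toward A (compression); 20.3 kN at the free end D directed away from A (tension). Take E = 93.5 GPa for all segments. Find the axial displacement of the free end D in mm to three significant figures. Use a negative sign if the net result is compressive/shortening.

Internal axial forces (sectioning from the free end, tension +): N_CD = 20.3 kN, N_BC = -18.6 kN, N_AB = -43.8 kN.
A_AB = 606.3 mm².
A_BC = 134.8 mm².
A_CD = 689.9 mm².
δ_AB = -43800·564/(606.3·93500) = -0.4357 mm
δ_BC = -18600·520/(134.8·93500) = -0.7675 mm
δ_CD = 20300·442/(689.9·93500) = 0.1391 mm
δ = Σδ_i = -1.064 mm.

-1.06 mm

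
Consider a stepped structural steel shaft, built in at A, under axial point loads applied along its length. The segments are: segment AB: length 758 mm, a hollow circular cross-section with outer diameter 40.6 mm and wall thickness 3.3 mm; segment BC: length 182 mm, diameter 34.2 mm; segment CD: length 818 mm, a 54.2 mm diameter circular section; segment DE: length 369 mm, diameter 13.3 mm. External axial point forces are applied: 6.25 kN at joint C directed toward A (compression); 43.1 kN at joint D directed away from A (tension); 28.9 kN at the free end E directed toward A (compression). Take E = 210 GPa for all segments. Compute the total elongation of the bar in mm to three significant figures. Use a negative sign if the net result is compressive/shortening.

Internal axial forces (sectioning from the free end, tension +): N_DE = -28.9 kN, N_CD = 14.2 kN, N_BC = 7.95 kN, N_AB = 7.95 kN.
A_AB = 386.7 mm².
A_BC = 918.6 mm².
A_CD = 2307 mm².
A_DE = 138.9 mm².
δ_AB = 7950·758/(386.7·210000) = 0.07421 mm
δ_BC = 7950·182/(918.6·210000) = 0.0075 mm
δ_CD = 14200·818/(2307·210000) = 0.02397 mm
δ_DE = -28900·369/(138.9·210000) = -0.3655 mm
δ = Σδ_i = -0.2598 mm.

-0.260 mm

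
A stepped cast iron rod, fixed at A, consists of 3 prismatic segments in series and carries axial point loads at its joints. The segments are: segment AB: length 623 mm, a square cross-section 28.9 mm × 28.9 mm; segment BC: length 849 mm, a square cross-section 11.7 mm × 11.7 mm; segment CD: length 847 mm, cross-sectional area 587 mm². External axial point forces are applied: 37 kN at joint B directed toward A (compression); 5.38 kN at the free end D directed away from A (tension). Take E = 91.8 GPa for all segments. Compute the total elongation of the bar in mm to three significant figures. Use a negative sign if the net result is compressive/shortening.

0.191 mm

Internal axial forces (sectioning from the free end, tension +): N_CD = 5.38 kN, N_BC = 5.38 kN, N_AB = -31.62 kN.
A_AB = 835.2 mm².
A_BC = 136.9 mm².
δ_AB = -31620·623/(835.2·91800) = -0.2569 mm
δ_BC = 5380·849/(136.9·91800) = 0.3635 mm
δ_CD = 5380·847/(587·91800) = 0.08456 mm
δ = Σδ_i = 0.1911 mm.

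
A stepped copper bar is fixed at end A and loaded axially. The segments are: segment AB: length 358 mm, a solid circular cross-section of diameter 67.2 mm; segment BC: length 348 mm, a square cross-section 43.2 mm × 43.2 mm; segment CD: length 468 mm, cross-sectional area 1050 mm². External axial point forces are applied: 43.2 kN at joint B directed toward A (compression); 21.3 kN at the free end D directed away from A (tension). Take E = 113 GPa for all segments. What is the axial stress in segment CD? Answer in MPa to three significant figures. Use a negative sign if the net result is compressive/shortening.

Internal axial forces (sectioning from the free end, tension +): N_CD = 21.3 kN, N_BC = 21.3 kN, N_AB = -21.9 kN.
σ_CD = N_CD/A_CD = 21300/1050 = 20.29 MPa.

20.3 MPa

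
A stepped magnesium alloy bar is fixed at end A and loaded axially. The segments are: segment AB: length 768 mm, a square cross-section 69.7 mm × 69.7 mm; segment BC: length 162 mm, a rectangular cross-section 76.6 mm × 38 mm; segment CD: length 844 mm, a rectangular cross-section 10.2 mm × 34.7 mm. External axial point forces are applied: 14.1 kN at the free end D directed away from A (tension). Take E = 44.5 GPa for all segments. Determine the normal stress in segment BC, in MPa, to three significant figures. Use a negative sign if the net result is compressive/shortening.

Internal axial forces (sectioning from the free end, tension +): N_CD = 14.1 kN, N_BC = 14.1 kN, N_AB = 14.1 kN.
A_BC = 2911 mm².
σ_BC = N_BC/A_BC = 14100/2911 = 4.844 MPa.

4.84 MPa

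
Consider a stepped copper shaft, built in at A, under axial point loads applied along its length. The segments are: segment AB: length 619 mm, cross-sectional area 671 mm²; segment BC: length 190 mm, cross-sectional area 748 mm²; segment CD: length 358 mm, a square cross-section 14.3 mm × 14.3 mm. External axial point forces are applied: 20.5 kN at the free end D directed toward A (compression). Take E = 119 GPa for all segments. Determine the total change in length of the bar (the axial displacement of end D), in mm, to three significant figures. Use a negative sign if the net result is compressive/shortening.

Internal axial forces (sectioning from the free end, tension +): N_CD = -20.5 kN, N_BC = -20.5 kN, N_AB = -20.5 kN.
A_CD = 204.5 mm².
δ_AB = -20500·619/(671·119000) = -0.1589 mm
δ_BC = -20500·190/(748·119000) = -0.04376 mm
δ_CD = -20500·358/(204.5·119000) = -0.3016 mm
δ = Σδ_i = -0.5043 mm.

-0.504 mm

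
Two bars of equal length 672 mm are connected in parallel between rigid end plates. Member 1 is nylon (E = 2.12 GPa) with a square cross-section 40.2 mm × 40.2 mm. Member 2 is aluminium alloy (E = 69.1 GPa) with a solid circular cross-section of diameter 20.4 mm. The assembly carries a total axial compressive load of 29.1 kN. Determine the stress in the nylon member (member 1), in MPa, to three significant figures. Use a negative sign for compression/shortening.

-2.37 MPa

A_1 = 1616 mm².
A_2 = 326.9 mm².
Equal strain + equilibrium ⇒ each member carries load in proportion to AE: A₁E₁ = 3426000 N, A₂E₂ = 22590000 N, ΣAE = 26010000 N.
σ₁ = P·E₁/ΣAE = -29100·2120/26010000 = -2.372 MPa.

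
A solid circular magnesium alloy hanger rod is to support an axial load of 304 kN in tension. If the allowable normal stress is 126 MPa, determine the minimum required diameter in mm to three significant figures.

55.4 mm

Required area A ≥ P/σ_allow = 304000/126 = 2413 mm².
For a solid circular section, d ≥ √(4A/π) = 55.43 mm.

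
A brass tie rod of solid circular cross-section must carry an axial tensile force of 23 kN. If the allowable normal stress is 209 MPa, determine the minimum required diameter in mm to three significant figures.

Required area A ≥ P/σ_allow = 23000/209 = 110 mm².
For a solid circular section, d ≥ √(4A/π) = 11.84 mm.

11.8 mm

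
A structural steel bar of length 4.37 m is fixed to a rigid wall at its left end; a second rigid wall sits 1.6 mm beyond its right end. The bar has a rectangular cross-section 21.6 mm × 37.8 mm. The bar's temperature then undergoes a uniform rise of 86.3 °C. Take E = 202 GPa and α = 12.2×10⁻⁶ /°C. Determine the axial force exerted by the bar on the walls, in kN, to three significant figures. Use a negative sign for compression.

Free thermal expansion αLΔT = 12.2e-6 · 4370 · 86.3 = 4.601 mm.
The walls engage after the gap closes; constrained expansion = 4.601 − 1.6 = 3.001 mm.
The walls impose strain ε = −(3.001)/4370 = -6.8673e-04; σ = Eε = 202000 · -6.8673e-04 = -138.7 MPa.
Wall reaction R = σ·A = -138.7·816.5 = -113300 N = -113.3 kN.

-113 kN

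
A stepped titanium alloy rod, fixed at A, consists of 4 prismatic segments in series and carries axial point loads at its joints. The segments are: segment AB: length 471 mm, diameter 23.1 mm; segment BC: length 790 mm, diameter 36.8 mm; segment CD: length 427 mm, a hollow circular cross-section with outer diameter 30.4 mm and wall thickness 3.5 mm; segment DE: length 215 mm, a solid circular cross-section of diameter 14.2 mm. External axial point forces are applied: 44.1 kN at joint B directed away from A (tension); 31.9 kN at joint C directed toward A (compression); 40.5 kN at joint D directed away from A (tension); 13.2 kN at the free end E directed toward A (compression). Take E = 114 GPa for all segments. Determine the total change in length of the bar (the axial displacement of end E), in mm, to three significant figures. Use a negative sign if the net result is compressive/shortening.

0.548 mm

Internal axial forces (sectioning from the free end, tension +): N_DE = -13.2 kN, N_CD = 27.3 kN, N_BC = -4.6 kN, N_AB = 39.5 kN.
A_AB = 419.1 mm².
A_BC = 1064 mm².
A_CD = 295.8 mm².
A_DE = 158.4 mm².
δ_AB = 39500·471/(419.1·114000) = 0.3894 mm
δ_BC = -4600·790/(1064·114000) = -0.02997 mm
δ_CD = 27300·427/(295.8·114000) = 0.3457 mm
δ_DE = -13200·215/(158.4·114000) = -0.1572 mm
δ = Σδ_i = 0.5479 mm.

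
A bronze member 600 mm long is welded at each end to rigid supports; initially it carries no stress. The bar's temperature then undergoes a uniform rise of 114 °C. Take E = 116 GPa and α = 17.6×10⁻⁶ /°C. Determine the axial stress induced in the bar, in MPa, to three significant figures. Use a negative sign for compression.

-233 MPa

Free thermal expansion αLΔT = 17.6e-6 · 600 · 114 = 1.204 mm.
The walls impose strain ε = −(1.204)/600 = -2.0064e-03; σ = Eε = 116000 · -2.0064e-03 = -232.7 MPa.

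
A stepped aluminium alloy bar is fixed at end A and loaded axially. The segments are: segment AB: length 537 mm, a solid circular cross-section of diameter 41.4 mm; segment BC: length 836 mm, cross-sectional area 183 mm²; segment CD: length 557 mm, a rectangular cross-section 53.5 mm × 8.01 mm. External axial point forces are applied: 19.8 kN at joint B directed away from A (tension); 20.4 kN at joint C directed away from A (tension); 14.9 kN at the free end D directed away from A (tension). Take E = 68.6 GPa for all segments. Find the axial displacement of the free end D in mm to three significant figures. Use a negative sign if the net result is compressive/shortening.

Internal axial forces (sectioning from the free end, tension +): N_CD = 14.9 kN, N_BC = 35.3 kN, N_AB = 55.1 kN.
A_AB = 1346 mm².
A_CD = 428.5 mm².
δ_AB = 55100·537/(1346·68600) = 0.3204 mm
δ_BC = 35300·836/(183·68600) = 2.351 mm
δ_CD = 14900·557/(428.5·68600) = 0.2823 mm
δ = Σδ_i = 2.953 mm.

2.95 mm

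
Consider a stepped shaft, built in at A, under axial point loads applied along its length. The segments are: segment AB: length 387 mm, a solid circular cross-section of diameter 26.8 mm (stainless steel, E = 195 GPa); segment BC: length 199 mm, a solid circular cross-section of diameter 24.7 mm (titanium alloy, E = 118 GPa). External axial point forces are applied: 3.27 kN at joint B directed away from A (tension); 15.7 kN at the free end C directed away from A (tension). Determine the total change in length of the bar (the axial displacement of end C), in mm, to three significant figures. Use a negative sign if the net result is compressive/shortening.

0.122 mm

Internal axial forces (sectioning from the free end, tension +): N_BC = 15.7 kN, N_AB = 18.97 kN.
A_AB = 564.1 mm².
A_BC = 479.2 mm².
δ_AB = 18970·387/(564.1·195000) = 0.06674 mm
δ_BC = 15700·199/(479.2·118000) = 0.05526 mm
δ = Σδ_i = 0.122 mm.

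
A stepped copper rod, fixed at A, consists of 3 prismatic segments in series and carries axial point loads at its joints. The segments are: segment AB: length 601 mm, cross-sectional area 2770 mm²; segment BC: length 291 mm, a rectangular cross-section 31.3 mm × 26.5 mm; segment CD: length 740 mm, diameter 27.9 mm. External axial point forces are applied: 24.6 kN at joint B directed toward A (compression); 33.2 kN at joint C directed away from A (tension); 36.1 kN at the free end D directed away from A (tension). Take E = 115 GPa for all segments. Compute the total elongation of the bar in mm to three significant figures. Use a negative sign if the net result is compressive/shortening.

0.676 mm

Internal axial forces (sectioning from the free end, tension +): N_CD = 36.1 kN, N_BC = 69.3 kN, N_AB = 44.7 kN.
A_BC = 829.5 mm².
A_CD = 611.4 mm².
δ_AB = 44700·601/(2770·115000) = 0.08433 mm
δ_BC = 69300·291/(829.5·115000) = 0.2114 mm
δ_CD = 36100·740/(611.4·115000) = 0.38 mm
δ = Σδ_i = 0.6757 mm.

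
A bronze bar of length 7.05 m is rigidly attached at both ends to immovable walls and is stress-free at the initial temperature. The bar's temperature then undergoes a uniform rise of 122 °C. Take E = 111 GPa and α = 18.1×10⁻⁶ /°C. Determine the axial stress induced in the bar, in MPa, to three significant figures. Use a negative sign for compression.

Free thermal expansion αLΔT = 18.1e-6 · 7050 · 122 = 15.57 mm.
The walls impose strain ε = −(15.57)/7050 = -2.2082e-03; σ = Eε = 111000 · -2.2082e-03 = -245.1 MPa.

-245 MPa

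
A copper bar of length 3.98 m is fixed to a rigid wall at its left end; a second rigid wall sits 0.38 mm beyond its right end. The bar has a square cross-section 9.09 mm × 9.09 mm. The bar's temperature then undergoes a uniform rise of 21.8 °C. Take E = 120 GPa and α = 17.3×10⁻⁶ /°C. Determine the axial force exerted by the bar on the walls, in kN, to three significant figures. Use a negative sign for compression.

-2.79 kN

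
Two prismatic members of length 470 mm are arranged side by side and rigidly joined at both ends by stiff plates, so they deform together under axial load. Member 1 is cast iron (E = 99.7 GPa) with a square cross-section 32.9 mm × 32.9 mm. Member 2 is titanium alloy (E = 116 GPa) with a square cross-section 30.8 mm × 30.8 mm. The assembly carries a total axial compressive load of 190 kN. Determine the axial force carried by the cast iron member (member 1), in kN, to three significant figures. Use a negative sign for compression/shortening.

-94.1 kN

A_1 = 1082 mm².
A_2 = 948.6 mm².
Equal strain + equilibrium ⇒ each member carries load in proportion to AE: A₁E₁ = 107900000 N, A₂E₂ = 110000000 N, ΣAE = 218000000 N.
F₁ = P·A₁E₁/ΣAE = -190000·107900000/218000000 = -94070 N.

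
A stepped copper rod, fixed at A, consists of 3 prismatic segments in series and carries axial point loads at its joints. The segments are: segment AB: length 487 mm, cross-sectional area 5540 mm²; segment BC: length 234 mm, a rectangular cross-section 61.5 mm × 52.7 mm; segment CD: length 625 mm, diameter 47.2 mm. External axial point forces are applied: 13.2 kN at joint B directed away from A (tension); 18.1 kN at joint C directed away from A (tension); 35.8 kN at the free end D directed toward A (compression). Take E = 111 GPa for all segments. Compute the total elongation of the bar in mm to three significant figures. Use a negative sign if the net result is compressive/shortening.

-0.130 mm

Internal axial forces (sectioning from the free end, tension +): N_CD = -35.8 kN, N_BC = -17.7 kN, N_AB = -4.5 kN.
A_BC = 3241 mm².
A_CD = 1750 mm².
δ_AB = -4500·487/(5540·111000) = -0.003564 mm
δ_BC = -17700·234/(3241·111000) = -0.01151 mm
δ_CD = -35800·625/(1750·111000) = -0.1152 mm
δ = Σδ_i = -0.1303 mm.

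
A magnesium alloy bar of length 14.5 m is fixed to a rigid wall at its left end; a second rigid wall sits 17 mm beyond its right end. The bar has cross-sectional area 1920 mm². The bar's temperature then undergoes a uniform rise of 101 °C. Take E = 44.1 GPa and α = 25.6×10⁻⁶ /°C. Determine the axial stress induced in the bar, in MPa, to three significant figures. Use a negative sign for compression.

Free thermal expansion αLΔT = 25.6e-6 · 14500 · 101 = 37.49 mm.
The walls engage after the gap closes; constrained expansion = 37.49 − 17 = 20.49 mm.
The walls impose strain ε = −(20.49)/14500 = -1.4132e-03; σ = Eε = 44100 · -1.4132e-03 = -62.32 MPa.

-62.3 MPa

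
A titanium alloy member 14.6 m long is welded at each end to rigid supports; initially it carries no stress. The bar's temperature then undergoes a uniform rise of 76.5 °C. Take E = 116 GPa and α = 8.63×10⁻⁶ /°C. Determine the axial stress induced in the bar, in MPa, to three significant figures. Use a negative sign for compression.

-76.6 MPa

Free thermal expansion αLΔT = 8.63e-6 · 14600 · 76.5 = 9.639 mm.
The walls impose strain ε = −(9.639)/14600 = -6.6020e-04; σ = Eε = 116000 · -6.6020e-04 = -76.58 MPa.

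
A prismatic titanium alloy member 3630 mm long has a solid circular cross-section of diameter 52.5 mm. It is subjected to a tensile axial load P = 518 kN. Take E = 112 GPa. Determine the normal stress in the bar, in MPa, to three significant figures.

239 MPa

A = 2165 mm².
σ = N/A = 518000/2165 = 239.3 MPa.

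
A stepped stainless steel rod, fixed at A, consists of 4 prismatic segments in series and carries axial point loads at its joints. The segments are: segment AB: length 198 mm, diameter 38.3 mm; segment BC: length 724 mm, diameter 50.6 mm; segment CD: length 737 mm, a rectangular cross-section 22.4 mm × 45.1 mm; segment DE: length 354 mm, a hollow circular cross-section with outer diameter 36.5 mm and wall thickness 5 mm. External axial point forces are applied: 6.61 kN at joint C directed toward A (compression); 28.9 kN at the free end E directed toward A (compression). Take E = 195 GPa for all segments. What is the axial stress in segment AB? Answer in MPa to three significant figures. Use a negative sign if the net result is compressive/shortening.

Internal axial forces (sectioning from the free end, tension +): N_DE = -28.9 kN, N_CD = -28.9 kN, N_BC = -35.51 kN, N_AB = -35.51 kN.
A_AB = 1152 mm².
σ_AB = N_AB/A_AB = -35510/1152 = -30.82 MPa.

-30.8 MPa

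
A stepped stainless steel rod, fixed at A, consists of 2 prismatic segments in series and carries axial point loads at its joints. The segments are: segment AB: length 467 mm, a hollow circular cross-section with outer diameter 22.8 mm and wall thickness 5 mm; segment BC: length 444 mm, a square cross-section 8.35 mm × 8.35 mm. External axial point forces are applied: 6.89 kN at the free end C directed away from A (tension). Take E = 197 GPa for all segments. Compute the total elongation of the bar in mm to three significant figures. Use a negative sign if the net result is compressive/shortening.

0.281 mm

Internal axial forces (sectioning from the free end, tension +): N_BC = 6.89 kN, N_AB = 6.89 kN.
A_AB = 279.6 mm².
A_BC = 69.72 mm².
δ_AB = 6890·467/(279.6·197000) = 0.05842 mm
δ_BC = 6890·444/(69.72·197000) = 0.2227 mm
δ = Σδ_i = 0.2811 mm.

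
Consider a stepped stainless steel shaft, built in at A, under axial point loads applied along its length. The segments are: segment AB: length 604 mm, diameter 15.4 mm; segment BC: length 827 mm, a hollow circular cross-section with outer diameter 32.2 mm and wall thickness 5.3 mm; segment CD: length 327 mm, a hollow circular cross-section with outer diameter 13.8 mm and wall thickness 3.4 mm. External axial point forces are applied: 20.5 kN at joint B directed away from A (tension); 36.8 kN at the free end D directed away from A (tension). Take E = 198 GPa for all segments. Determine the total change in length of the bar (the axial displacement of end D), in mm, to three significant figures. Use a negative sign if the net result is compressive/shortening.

1.83 mm

Internal axial forces (sectioning from the free end, tension +): N_CD = 36.8 kN, N_BC = 36.8 kN, N_AB = 57.3 kN.
A_AB = 186.3 mm².
A_BC = 447.9 mm².
A_CD = 111.1 mm².
δ_AB = 57300·604/(186.3·198000) = 0.9384 mm
δ_BC = 36800·827/(447.9·198000) = 0.3432 mm
δ_CD = 36800·327/(111.1·198000) = 0.5471 mm
δ = Σδ_i = 1.829 mm.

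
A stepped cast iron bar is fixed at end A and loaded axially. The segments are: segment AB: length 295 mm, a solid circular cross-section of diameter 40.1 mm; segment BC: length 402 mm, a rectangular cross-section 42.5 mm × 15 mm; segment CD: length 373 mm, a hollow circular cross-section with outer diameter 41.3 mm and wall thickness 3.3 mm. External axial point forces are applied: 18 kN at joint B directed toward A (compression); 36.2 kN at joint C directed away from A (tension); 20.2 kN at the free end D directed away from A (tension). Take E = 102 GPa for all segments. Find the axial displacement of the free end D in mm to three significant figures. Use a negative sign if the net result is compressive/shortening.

Internal axial forces (sectioning from the free end, tension +): N_CD = 20.2 kN, N_BC = 56.4 kN, N_AB = 38.4 kN.
A_AB = 1263 mm².
A_BC = 637.5 mm².
A_CD = 394 mm².
δ_AB = 38400·295/(1263·102000) = 0.08794 mm
δ_BC = 56400·402/(637.5·102000) = 0.3487 mm
δ_CD = 20200·373/(394·102000) = 0.1875 mm
δ = Σδ_i = 0.6241 mm.

0.624 mm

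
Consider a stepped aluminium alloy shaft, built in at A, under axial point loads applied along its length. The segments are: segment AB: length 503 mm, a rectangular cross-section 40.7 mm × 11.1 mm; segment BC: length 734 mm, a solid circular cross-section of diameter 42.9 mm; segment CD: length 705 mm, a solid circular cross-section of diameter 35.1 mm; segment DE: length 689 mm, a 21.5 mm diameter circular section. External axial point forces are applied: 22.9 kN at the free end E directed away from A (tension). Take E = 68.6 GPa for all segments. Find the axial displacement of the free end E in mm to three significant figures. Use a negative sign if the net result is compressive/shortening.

1.42 mm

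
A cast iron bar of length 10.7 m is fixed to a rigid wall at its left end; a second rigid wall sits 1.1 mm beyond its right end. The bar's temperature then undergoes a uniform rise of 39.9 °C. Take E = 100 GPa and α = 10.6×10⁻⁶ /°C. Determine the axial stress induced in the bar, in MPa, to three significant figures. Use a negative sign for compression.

-32.0 MPa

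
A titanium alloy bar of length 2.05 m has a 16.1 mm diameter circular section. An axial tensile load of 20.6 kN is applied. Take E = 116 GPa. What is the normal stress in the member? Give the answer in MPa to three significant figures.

A = 203.6 mm².
σ = N/A = 20600/203.6 = 101.2 MPa.

101 MPa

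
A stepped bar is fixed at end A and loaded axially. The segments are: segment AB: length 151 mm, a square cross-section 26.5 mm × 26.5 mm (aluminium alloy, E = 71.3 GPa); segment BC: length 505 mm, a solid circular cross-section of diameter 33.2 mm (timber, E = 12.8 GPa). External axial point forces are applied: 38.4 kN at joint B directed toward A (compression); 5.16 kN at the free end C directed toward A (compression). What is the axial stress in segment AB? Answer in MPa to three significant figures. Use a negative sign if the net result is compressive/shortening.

Internal axial forces (sectioning from the free end, tension +): N_BC = -5.16 kN, N_AB = -43.56 kN.
A_AB = 702.2 mm².
σ_AB = N_AB/A_AB = -43560/702.2 = -62.03 MPa.

-62.0 MPa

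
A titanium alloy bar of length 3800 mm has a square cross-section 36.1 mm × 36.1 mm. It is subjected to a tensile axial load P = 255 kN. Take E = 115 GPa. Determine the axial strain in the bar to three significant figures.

0.00170

A = 1303 mm².
σ = N/A = 195.7 MPa; ε = σ/E = 195.7/115000 = 1.701e-03.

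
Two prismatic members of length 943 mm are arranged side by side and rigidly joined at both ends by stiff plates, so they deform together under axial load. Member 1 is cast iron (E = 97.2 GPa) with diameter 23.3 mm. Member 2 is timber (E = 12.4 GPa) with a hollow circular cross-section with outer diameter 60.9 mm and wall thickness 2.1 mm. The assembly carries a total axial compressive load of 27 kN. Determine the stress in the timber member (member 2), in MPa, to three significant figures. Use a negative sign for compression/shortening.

-7.24 MPa

A_1 = 426.4 mm².
A_2 = 387.9 mm².
Equal strain + equilibrium ⇒ each member carries load in proportion to AE: A₁E₁ = 41440000 N, A₂E₂ = 4810000 N, ΣAE = 46250000 N.
σ₂ = P·E₂/ΣAE = -27000·12400/46250000 = -7.238 MPa.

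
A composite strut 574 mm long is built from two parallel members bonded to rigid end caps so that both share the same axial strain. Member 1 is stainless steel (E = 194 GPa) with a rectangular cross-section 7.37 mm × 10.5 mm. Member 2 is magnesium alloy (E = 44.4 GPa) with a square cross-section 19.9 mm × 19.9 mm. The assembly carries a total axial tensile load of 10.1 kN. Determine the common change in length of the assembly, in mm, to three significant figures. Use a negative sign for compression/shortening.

0.178 mm

A_1 = 77.39 mm².
A_2 = 396 mm².
Equal strain + equilibrium ⇒ each member carries load in proportion to AE: A₁E₁ = 15010000 N, A₂E₂ = 17580000 N, ΣAE = 32600000 N.
δ = PL/ΣAE = 10100·574/32600000 = 0.1779 mm.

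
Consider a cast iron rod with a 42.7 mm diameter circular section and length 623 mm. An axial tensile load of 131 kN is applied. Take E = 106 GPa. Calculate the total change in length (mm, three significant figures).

0.538 mm

A = 1432 mm².
δ_mech = NL/(AE) = 131000·623/(1432·106000) = 0.5377 mm.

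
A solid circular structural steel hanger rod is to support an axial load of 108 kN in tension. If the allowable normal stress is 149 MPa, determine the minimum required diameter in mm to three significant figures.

Required area A ≥ P/σ_allow = 108000/149 = 724.8 mm².
For a solid circular section, d ≥ √(4A/π) = 30.38 mm.

30.4 mm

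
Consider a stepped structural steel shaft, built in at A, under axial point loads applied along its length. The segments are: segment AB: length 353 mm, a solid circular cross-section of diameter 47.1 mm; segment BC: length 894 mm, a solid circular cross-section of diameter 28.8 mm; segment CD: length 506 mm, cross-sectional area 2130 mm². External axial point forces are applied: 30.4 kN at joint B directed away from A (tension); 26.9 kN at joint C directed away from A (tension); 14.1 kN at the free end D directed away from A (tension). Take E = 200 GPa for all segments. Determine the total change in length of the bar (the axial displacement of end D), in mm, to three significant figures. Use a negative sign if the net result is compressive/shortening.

Internal axial forces (sectioning from the free end, tension +): N_CD = 14.1 kN, N_BC = 41 kN, N_AB = 71.4 kN.
A_AB = 1742 mm².
A_BC = 651.4 mm².
δ_AB = 71400·353/(1742·200000) = 0.07233 mm
δ_BC = 41000·894/(651.4·200000) = 0.2813 mm
δ_CD = 14100·506/(2130·200000) = 0.01675 mm
δ = Σδ_i = 0.3704 mm.

0.370 mm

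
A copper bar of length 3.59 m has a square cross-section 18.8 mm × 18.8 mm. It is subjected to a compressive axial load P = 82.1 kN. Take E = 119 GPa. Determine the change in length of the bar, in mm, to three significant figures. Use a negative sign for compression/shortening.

A = 353.4 mm².
δ_mech = NL/(AE) = -82100·3590/(353.4·119000) = -7.008 mm.

-7.01 mm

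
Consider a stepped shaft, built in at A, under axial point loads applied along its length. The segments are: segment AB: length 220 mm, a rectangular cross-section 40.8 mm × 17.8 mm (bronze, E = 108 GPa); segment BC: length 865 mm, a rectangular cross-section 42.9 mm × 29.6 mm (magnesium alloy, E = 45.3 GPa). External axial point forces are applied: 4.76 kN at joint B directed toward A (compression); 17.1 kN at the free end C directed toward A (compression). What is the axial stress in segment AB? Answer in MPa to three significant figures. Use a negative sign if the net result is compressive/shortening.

-30.1 MPa

Internal axial forces (sectioning from the free end, tension +): N_BC = -17.1 kN, N_AB = -21.86 kN.
A_AB = 726.2 mm².
σ_AB = N_AB/A_AB = -21860/726.2 = -30.1 MPa.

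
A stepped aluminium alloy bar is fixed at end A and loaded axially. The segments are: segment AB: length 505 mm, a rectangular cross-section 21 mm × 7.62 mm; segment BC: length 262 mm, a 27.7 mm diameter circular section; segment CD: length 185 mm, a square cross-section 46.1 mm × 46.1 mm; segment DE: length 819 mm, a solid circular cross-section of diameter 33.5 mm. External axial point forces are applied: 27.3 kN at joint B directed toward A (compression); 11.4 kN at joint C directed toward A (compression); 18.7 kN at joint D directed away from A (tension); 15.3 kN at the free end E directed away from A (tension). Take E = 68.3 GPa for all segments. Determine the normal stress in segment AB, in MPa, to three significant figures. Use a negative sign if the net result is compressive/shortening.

-29.4 MPa

Internal axial forces (sectioning from the free end, tension +): N_DE = 15.3 kN, N_CD = 34 kN, N_BC = 22.6 kN, N_AB = -4.7 kN.
A_AB = 160 mm².
σ_AB = N_AB/A_AB = -4700/160 = -29.37 MPa.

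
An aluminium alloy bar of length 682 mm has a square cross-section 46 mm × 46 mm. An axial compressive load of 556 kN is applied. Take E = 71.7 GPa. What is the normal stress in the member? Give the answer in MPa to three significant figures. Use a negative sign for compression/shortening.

A = 2116 mm².
σ = N/A = -556000/2116 = -262.8 MPa.

-263 MPa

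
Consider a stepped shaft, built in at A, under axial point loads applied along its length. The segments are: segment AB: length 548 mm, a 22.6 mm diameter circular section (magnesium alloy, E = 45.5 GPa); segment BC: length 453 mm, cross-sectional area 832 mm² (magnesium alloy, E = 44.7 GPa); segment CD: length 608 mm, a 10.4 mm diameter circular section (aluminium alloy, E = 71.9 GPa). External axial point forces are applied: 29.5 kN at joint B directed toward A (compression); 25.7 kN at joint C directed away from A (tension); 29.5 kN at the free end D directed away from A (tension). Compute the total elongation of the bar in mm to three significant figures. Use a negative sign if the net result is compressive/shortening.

Internal axial forces (sectioning from the free end, tension +): N_CD = 29.5 kN, N_BC = 55.2 kN, N_AB = 25.7 kN.
A_AB = 401.1 mm².
A_CD = 84.95 mm².
δ_AB = 25700·548/(401.1·45500) = 0.7716 mm
δ_BC = 55200·453/(832·44700) = 0.6724 mm
δ_CD = 29500·608/(84.95·71900) = 2.937 mm
δ = Σδ_i = 4.381 mm.

4.38 mm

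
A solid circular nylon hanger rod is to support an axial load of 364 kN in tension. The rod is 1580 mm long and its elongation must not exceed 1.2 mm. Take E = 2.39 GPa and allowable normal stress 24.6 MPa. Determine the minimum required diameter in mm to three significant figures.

505 mm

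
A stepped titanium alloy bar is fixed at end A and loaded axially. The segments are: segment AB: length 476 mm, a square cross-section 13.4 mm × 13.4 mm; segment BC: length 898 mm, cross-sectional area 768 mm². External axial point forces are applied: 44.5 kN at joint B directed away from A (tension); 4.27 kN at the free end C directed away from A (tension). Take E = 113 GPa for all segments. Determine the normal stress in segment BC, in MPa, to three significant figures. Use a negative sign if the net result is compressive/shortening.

5.56 MPa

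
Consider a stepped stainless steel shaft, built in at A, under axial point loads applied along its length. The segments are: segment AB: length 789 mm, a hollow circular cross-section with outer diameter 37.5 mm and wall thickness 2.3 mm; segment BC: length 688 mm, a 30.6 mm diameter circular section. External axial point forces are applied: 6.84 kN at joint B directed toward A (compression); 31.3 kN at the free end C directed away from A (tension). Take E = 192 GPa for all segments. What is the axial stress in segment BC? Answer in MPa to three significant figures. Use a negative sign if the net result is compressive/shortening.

42.6 MPa

Internal axial forces (sectioning from the free end, tension +): N_BC = 31.3 kN, N_AB = 24.46 kN.
A_BC = 735.4 mm².
σ_BC = N_BC/A_BC = 31300/735.4 = 42.56 MPa.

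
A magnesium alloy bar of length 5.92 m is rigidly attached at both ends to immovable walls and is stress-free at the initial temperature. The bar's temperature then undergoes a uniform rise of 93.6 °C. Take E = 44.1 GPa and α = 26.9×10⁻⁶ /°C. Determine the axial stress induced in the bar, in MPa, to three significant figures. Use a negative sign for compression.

-111 MPa

Free thermal expansion αLΔT = 26.9e-6 · 5920 · 93.6 = 14.91 mm.
The walls impose strain ε = −(14.91)/5920 = -2.5178e-03; σ = Eε = 44100 · -2.5178e-03 = -111 MPa.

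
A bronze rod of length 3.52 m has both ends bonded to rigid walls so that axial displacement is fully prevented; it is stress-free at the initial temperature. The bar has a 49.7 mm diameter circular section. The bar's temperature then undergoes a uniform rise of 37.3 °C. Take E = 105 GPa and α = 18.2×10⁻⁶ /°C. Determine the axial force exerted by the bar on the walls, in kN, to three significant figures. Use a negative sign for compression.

Free thermal expansion αLΔT = 18.2e-6 · 3520 · 37.3 = 2.39 mm.
The walls impose strain ε = −(2.39)/3520 = -6.7886e-04; σ = Eε = 105000 · -6.7886e-04 = -71.28 MPa.
Wall reaction R = σ·A = -71.28·1940 = -138300 N = -138.3 kN.

-138 kN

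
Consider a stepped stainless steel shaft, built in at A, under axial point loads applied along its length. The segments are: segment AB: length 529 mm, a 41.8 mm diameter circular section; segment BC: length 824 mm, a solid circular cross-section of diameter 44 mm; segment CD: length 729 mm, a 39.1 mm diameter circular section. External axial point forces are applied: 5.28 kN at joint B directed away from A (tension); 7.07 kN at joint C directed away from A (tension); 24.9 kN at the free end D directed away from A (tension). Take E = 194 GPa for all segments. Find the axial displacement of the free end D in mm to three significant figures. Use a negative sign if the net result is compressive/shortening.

0.241 mm

Internal axial forces (sectioning from the free end, tension +): N_CD = 24.9 kN, N_BC = 31.97 kN, N_AB = 37.25 kN.
A_AB = 1372 mm².
A_BC = 1521 mm².
A_CD = 1201 mm².
δ_AB = 37250·529/(1372·194000) = 0.07402 mm
δ_BC = 31970·824/(1521·194000) = 0.0893 mm
δ_CD = 24900·729/(1201·194000) = 0.07793 mm
δ = Σδ_i = 0.2412 mm.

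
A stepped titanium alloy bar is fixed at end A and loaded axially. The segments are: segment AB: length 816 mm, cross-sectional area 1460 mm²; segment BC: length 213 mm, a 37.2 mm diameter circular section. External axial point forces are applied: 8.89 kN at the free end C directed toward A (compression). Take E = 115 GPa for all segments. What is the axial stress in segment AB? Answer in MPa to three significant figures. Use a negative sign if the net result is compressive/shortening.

Internal axial forces (sectioning from the free end, tension +): N_BC = -8.89 kN, N_AB = -8.89 kN.
σ_AB = N_AB/A_AB = -8890/1460 = -6.089 MPa.

-6.09 MPa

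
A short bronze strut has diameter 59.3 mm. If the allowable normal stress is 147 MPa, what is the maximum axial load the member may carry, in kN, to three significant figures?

406 kN

A = 2762 mm².
P_max = σ_allow · A = 147 · 2762 = 406000 N = 406 kN.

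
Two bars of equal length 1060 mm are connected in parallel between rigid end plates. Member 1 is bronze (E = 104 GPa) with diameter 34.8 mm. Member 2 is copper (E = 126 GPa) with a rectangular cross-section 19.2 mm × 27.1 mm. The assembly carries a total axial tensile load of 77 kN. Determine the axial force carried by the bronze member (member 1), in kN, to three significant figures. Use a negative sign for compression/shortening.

A_1 = 951.1 mm².
A_2 = 520.3 mm².
Equal strain + equilibrium ⇒ each member carries load in proportion to AE: A₁E₁ = 98920000 N, A₂E₂ = 65560000 N, ΣAE = 164500000 N.
F₁ = P·A₁E₁/ΣAE = 77000·98920000/164500000 = 46310 N.

46.3 kN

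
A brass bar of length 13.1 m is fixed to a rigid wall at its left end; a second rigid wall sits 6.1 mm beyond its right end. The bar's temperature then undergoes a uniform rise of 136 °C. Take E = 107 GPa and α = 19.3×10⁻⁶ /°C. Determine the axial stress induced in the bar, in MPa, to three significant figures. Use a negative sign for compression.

-231 MPa

Free thermal expansion αLΔT = 19.3e-6 · 13100 · 136 = 34.38 mm.
The walls engage after the gap closes; constrained expansion = 34.38 − 6.1 = 28.28 mm.
The walls impose strain ε = −(28.28)/13100 = -2.1592e-03; σ = Eε = 107000 · -2.1592e-03 = -231 MPa.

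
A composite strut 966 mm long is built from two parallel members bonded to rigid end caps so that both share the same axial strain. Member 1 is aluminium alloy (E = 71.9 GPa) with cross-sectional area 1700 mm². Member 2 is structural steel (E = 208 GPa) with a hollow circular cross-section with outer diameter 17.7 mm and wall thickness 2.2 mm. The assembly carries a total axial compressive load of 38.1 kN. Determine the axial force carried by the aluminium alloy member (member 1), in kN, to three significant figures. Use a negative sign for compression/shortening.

A_2 = 107.1 mm².
Equal strain + equilibrium ⇒ each member carries load in proportion to AE: A₁E₁ = 122200000 N, A₂E₂ = 22280000 N, ΣAE = 144500000 N.
F₁ = P·A₁E₁/ΣAE = -38100·122200000/144500000 = -32230 N.

-32.2 kN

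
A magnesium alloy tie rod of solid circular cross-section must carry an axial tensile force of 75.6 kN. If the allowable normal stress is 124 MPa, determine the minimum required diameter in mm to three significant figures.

Required area A ≥ P/σ_allow = 75600/124 = 609.7 mm².
For a solid circular section, d ≥ √(4A/π) = 27.86 mm.

27.9 mm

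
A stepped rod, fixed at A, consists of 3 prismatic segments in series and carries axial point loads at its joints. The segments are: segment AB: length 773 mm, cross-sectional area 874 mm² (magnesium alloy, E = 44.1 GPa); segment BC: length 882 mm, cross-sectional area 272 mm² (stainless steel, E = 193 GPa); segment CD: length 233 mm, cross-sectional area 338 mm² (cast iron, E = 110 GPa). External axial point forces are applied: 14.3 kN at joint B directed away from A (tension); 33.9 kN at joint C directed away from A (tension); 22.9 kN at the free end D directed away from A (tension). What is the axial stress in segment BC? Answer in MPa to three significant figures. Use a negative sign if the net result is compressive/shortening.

209 MPa

Internal axial forces (sectioning from the free end, tension +): N_CD = 22.9 kN, N_BC = 56.8 kN, N_AB = 71.1 kN.
σ_BC = N_BC/A_BC = 56800/272 = 208.8 MPa.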